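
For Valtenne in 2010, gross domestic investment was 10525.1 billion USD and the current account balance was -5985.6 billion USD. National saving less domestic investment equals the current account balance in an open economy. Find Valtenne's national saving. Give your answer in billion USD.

4539.5

S - I = CA (net lending to the rest of the world).
S = I + CA = 10525.1 + (-5985.6) = 4539.5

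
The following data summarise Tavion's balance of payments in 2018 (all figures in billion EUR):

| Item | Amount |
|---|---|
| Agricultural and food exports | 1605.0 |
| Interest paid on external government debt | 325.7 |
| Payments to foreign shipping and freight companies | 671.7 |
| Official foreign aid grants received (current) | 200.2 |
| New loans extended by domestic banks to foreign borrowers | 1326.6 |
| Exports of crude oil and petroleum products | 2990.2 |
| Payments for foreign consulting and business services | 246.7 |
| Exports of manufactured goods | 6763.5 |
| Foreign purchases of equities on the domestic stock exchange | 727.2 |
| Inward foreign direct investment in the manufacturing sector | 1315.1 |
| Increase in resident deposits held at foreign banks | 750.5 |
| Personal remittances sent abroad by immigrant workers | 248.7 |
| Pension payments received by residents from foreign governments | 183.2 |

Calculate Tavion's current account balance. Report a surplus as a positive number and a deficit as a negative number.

10249.3

Goods: 6763.5 + 2990.2 + 1605.0 = 11358.7
Services: -246.7 - 671.7 = -918.4
Primary income: -325.7
Secondary income: -248.7 + 200.2 + 183.2 = 134.7
Current account = 11358.7 + (-918.4) + (-325.7) + 134.7 = 10249.3
(Excluded from the current account — financial account: new loans extended by domestic banks to foreign borrowers 1326.6, foreign purchases of equities on the domestic stock exchange 727.2, inward foreign direct investment in the manufacturing sector 1315.1, increase in resident deposits held at foreign banks 750.5.)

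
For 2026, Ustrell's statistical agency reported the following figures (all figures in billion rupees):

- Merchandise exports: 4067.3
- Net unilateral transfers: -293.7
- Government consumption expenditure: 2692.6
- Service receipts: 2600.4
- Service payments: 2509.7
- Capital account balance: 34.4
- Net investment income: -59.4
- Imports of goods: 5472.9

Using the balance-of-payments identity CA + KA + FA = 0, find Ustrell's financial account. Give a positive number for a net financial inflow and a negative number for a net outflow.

Goods balance = 4067.3 - 5472.9 = -1405.6
Services balance = 2600.4 - 2509.7 = 90.7
Trade balance (goods + services) = -1405.6 + 90.7 = -1314.9
Net primary income = -59.4
Net secondary income = -293.7
Current account = -1314.9 + (-59.4) + (-293.7) = -1668.0
Financial account = -(-1668.0 + 34.4) = 1633.6

1633.6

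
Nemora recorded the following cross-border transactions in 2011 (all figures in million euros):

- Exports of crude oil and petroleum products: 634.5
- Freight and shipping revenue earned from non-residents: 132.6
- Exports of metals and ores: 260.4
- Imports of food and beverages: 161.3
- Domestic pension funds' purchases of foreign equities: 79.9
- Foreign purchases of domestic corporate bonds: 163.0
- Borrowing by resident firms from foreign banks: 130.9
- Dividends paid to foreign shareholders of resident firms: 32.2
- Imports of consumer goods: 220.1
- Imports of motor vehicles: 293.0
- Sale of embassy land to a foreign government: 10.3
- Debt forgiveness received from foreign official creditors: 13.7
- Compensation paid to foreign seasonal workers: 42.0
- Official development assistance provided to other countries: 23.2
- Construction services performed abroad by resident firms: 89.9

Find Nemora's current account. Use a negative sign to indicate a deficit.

Goods: 634.5 - 161.3 - 220.1 - 293.0 + 260.4 = 220.5
Services: 132.6 + 89.9 = 222.5
Primary income: -32.2 - 42.0 = -74.2
Secondary income: -23.2
Current account = 220.5 + 222.5 + (-74.2) + (-23.2) = 345.6
(Excluded from the current account — financial account: domestic pension funds' purchases of foreign equities 79.9, foreign purchases of domestic corporate bonds 163.0, borrowing by resident firms from foreign banks 130.9; capital account: sale of embassy land to a foreign government 10.3, debt forgiveness received from foreign official creditors 13.7.)

345.6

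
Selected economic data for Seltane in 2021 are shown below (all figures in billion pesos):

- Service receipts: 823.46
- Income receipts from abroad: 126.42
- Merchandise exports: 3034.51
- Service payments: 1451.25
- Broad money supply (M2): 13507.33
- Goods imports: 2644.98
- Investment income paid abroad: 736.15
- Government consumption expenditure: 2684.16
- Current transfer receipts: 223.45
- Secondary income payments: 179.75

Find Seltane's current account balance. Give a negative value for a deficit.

Goods balance = 3034.51 - 2644.98 = 389.53
Services balance = 823.46 - 1451.25 = -627.79
Trade balance (goods + services) = 389.53 + (-627.79) = -238.26
Net primary income = 126.42 - 736.15 = -609.73
Net secondary income = 223.45 - 179.75 = 43.70
Current account = -238.26 + (-609.73) + 43.70 = -804.29

-804.29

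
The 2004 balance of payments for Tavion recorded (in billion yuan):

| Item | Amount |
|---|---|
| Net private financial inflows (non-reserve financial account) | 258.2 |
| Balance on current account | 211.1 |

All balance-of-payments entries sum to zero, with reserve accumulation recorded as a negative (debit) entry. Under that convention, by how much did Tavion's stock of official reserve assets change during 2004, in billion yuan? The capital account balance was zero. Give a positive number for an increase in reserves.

Official reserve transactions balance = -(211.1 + 258.2) = -469.3
An accumulation of reserves is recorded as a debit (negative entry), so the change in the stock of reserves is the negative of that balance.
Change in official reserves = -(-469.3) = 469.3

469.3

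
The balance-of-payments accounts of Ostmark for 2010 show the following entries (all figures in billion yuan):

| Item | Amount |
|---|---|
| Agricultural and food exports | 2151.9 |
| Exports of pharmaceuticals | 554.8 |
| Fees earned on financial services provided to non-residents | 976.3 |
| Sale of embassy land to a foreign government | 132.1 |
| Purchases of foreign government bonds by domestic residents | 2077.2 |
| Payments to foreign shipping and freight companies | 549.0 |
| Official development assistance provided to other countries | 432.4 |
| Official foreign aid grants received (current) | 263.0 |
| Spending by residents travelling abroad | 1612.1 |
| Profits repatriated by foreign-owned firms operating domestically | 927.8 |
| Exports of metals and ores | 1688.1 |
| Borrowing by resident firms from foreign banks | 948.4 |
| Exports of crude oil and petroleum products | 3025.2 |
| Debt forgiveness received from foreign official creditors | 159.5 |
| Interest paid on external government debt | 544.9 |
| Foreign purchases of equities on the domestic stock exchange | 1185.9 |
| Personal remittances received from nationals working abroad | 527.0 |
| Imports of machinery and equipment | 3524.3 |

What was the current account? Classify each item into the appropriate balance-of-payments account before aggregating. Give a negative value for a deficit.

Goods: -3524.3 + 2151.9 + 1688.1 + 3025.2 + 554.8 = 3895.7
Services: -1612.1 + 976.3 - 549.0 = -1184.8
Primary income: -544.9 - 927.8 = -1472.7
Secondary income: -432.4 + 527.0 + 263.0 = 357.6
Current account = 3895.7 + (-1184.8) + (-1472.7) + 357.6 = 1595.8
(Excluded from the current account — capital account: sale of embassy land to a foreign government 132.1, debt forgiveness received from foreign official creditors 159.5; financial account: purchases of foreign government bonds by domestic residents 2077.2, borrowing by resident firms from foreign banks 948.4, foreign purchases of equities on the domestic stock exchange 1185.9.)

1595.8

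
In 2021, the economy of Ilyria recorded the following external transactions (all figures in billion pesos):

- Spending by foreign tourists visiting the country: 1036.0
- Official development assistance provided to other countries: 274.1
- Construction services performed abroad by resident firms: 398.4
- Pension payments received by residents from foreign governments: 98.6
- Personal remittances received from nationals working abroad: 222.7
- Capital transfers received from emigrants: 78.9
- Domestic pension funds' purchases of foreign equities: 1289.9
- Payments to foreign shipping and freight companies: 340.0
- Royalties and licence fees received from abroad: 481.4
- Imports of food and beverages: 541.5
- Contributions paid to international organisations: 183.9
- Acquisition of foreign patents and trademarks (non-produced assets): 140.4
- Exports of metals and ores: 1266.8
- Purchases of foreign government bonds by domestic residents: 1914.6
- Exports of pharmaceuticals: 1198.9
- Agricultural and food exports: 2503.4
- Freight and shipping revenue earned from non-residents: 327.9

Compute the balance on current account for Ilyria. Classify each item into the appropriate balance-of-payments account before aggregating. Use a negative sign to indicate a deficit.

6194.6

Goods: 2503.4 + 1198.9 + 1266.8 - 541.5 = 4427.6
Services: 327.9 + 1036.0 - 340.0 + 481.4 + 398.4 = 1903.7
Secondary income: -274.1 + 98.6 - 183.9 + 222.7 = -136.7
Current account = 4427.6 + 1903.7 + (-136.7) = 6194.6
(Excluded from the current account — capital account: capital transfers received from emigrants 78.9, acquisition of foreign patents and trademarks (non-produced assets) 140.4; financial account: domestic pension funds' purchases of foreign equities 1289.9, purchases of foreign government bonds by domestic residents 1914.6.)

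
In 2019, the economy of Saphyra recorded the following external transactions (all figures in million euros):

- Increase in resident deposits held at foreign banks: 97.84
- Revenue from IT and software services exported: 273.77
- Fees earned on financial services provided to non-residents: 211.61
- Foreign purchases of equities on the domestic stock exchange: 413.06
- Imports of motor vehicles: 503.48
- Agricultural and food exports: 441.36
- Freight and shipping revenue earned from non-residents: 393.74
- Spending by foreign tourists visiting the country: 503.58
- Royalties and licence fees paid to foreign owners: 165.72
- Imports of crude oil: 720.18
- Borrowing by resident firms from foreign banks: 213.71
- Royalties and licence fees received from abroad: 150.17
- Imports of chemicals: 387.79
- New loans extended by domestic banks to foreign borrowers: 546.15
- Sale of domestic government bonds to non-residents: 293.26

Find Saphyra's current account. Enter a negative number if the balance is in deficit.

Goods: -387.79 - 503.48 - 720.18 + 441.36 = -1170.09
Services: 273.77 + 393.74 + 211.61 + 503.58 - 165.72 + 150.17 = 1367.15
Current account = (-1170.09) + 1367.15 = 197.06
(Excluded from the current account — financial account: increase in resident deposits held at foreign banks 97.84, foreign purchases of equities on the domestic stock exchange 413.06, borrowing by resident firms from foreign banks 213.71, new loans extended by domestic banks to foreign borrowers 546.15, sale of domestic government bonds to non-residents 293.26.)

197.06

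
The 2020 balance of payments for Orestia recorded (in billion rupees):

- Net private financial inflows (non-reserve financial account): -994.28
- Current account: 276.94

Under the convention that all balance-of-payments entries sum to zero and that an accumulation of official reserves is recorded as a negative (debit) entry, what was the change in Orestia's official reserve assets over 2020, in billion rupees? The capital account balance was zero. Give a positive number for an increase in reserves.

-717.34

Official reserve transactions balance = -(276.94 + (-994.28)) = 717.34
An accumulation of reserves is recorded as a debit (negative entry), so the change in the stock of reserves is the negative of that balance.
Change in official reserves = -(717.34) = -717.34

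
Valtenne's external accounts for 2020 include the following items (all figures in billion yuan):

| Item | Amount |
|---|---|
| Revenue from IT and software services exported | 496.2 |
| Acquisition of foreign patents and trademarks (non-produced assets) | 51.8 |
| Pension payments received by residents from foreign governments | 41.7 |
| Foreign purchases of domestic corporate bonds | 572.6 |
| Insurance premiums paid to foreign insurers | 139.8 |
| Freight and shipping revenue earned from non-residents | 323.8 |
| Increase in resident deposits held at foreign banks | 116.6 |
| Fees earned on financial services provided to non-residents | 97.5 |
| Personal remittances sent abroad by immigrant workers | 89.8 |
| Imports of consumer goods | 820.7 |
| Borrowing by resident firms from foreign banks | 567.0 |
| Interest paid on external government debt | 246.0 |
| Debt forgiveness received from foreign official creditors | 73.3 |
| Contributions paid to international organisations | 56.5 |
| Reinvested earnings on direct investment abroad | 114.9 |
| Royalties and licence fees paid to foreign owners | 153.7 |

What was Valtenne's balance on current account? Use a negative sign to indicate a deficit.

Goods: -820.7
Services: 323.8 + 496.2 + 97.5 - 139.8 - 153.7 = 624.0
Primary income: 114.9 - 246.0 = -131.1
Secondary income: -56.5 - 89.8 + 41.7 = -104.6
Current account = (-820.7) + 624.0 + (-131.1) + (-104.6) = -432.4
(Excluded from the current account — capital account: acquisition of foreign patents and trademarks (non-produced assets) 51.8, debt forgiveness received from foreign official creditors 73.3; financial account: foreign purchases of domestic corporate bonds 572.6, increase in resident deposits held at foreign banks 116.6, borrowing by resident firms from foreign banks 567.0.)

-432.4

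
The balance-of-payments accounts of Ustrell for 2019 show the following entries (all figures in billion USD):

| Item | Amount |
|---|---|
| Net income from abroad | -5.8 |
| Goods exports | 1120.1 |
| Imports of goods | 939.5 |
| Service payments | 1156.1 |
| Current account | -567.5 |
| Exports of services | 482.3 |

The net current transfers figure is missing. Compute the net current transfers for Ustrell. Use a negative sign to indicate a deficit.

-68.5

Current account = goods balance + services balance + net primary income + net secondary income
Sum of the known components = -499.0
Net current transfers = CA - (known components) = -567.5 - (-499.0) = -68.5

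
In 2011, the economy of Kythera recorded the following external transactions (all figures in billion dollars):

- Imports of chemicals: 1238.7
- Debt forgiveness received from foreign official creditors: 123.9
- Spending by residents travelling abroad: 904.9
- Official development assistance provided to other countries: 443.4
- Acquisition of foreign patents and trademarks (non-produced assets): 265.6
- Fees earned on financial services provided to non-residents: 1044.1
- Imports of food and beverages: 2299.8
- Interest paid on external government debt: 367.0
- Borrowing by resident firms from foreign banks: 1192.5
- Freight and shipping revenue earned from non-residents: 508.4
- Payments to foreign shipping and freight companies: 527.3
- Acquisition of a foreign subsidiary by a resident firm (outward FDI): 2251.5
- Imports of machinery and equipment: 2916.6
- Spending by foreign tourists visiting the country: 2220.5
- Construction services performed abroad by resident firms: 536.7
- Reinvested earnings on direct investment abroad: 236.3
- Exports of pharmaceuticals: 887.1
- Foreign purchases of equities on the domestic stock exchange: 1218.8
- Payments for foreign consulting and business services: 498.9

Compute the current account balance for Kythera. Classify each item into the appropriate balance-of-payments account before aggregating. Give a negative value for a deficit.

-3763.5

Goods: -2299.8 + 887.1 - 1238.7 - 2916.6 = -5568.0
Services: 508.4 + 2220.5 + 536.7 + 1044.1 - 498.9 - 904.9 - 527.3 = 2378.6
Primary income: -367.0 + 236.3 = -130.7
Secondary income: -443.4
Current account = (-5568.0) + 2378.6 + (-130.7) + (-443.4) = -3763.5
(Excluded from the current account — capital account: debt forgiveness received from foreign official creditors 123.9, acquisition of foreign patents and trademarks (non-produced assets) 265.6; financial account: borrowing by resident firms from foreign banks 1192.5, acquisition of a foreign subsidiary by a resident firm (outward FDI) 2251.5, foreign purchases of equities on the domestic stock exchange 1218.8.)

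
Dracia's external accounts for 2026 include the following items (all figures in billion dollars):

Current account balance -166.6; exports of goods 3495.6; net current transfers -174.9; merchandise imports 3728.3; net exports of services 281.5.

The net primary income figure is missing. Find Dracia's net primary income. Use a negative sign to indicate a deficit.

Current account = goods balance + services balance + net primary income + net secondary income
Sum of the known components = -126.1
Net primary income = CA - (known components) = -166.6 - (-126.1) = -40.5

-40.5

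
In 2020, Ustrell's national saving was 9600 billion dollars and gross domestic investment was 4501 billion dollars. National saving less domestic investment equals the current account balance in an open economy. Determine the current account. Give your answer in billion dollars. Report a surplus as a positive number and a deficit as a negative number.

5099

CA = S - I = 9600 - 4501 = 5099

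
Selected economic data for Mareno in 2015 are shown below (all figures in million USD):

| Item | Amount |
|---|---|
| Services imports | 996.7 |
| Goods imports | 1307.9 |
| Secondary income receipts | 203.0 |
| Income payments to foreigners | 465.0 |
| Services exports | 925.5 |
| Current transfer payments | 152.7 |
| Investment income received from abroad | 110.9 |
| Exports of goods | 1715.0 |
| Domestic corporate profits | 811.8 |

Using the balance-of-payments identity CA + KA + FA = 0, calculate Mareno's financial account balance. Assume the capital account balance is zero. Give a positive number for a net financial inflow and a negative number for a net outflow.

-32.1

Goods balance = 1715.0 - 1307.9 = 407.1
Services balance = 925.5 - 996.7 = -71.2
Trade balance (goods + services) = 407.1 + (-71.2) = 335.9
Net primary income = 110.9 - 465.0 = -354.1
Net secondary income = 203.0 - 152.7 = 50.3
Current account = 335.9 + (-354.1) + 50.3 = 32.1
Financial account = -(32.1) = -32.1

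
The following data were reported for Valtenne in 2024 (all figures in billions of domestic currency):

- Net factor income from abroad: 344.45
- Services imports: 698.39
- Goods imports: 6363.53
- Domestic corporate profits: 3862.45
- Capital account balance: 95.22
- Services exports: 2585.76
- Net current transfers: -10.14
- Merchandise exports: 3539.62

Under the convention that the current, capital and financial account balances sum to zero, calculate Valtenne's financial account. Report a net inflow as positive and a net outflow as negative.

507.01

Goods balance = 3539.62 - 6363.53 = -2823.91
Services balance = 2585.76 - 698.39 = 1887.37
Trade balance (goods + services) = -2823.91 + 1887.37 = -936.54
Net primary income = 344.45
Net secondary income = -10.14
Current account = -936.54 + 344.45 + (-10.14) = -602.23
Financial account = -(-602.23 + 95.22) = 507.01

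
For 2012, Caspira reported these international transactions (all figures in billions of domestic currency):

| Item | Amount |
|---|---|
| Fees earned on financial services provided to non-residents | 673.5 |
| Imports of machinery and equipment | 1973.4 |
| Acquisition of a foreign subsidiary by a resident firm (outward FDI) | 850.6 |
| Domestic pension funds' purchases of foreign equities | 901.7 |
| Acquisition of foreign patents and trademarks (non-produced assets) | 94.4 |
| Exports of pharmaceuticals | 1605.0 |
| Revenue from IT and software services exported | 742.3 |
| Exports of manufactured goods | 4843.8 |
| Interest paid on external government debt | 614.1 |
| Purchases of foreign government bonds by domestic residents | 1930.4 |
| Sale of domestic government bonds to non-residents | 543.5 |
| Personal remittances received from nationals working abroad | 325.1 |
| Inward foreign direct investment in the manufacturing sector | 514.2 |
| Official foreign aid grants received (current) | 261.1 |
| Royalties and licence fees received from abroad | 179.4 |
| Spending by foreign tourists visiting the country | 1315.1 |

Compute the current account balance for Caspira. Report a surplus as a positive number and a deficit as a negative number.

Goods: 4843.8 + 1605.0 - 1973.4 = 4475.4
Services: 673.5 + 179.4 + 742.3 + 1315.1 = 2910.3
Primary income: -614.1
Secondary income: 261.1 + 325.1 = 586.2
Current account = 4475.4 + 2910.3 + (-614.1) + 586.2 = 7357.8
(Excluded from the current account — financial account: acquisition of a foreign subsidiary by a resident firm (outward FDI) 850.6, domestic pension funds' purchases of foreign equities 901.7, purchases of foreign government bonds by domestic residents 1930.4, sale of domestic government bonds to non-residents 543.5, inward foreign direct investment in the manufacturing sector 514.2; capital account: acquisition of foreign patents and trademarks (non-produced assets) 94.4.)

7357.8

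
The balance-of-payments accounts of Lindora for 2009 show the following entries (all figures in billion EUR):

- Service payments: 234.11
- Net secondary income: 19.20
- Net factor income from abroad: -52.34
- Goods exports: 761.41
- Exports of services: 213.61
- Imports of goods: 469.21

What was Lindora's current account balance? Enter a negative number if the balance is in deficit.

238.56

Goods balance = 761.41 - 469.21 = 292.20
Services balance = 213.61 - 234.11 = -20.50
Trade balance (goods + services) = 292.20 + (-20.50) = 271.70
Net primary income = -52.34
Net secondary income = 19.20
Current account = 271.70 + (-52.34) + 19.20 = 238.56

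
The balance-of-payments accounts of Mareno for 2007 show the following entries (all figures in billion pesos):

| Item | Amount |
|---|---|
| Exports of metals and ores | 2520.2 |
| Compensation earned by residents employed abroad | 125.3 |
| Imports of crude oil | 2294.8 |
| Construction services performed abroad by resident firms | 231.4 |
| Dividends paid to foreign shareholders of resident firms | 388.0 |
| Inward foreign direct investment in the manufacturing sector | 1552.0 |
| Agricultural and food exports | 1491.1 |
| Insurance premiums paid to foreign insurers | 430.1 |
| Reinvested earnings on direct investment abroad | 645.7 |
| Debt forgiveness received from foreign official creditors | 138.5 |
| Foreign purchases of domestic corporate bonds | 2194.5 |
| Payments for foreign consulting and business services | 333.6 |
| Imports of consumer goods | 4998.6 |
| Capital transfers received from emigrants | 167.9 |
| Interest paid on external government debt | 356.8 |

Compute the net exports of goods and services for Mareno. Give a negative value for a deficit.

-3814.4

Goods: -2294.8 + 1491.1 + 2520.2 - 4998.6 = -3282.1
Services: 231.4 - 333.6 - 430.1 = -532.3
Trade balance = -3282.1 + (-532.3) = -3814.4
(Excluded from the trade balance — primary income: compensation earned by residents employed abroad 125.3, dividends paid to foreign shareholders of resident firms 388.0, reinvested earnings on direct investment abroad 645.7, interest paid on external government debt 356.8; financial account: inward foreign direct investment in the manufacturing sector 1552.0, foreign purchases of domestic corporate bonds 2194.5; capital account: debt forgiveness received from foreign official creditors 138.5, capital transfers received from emigrants 167.9.)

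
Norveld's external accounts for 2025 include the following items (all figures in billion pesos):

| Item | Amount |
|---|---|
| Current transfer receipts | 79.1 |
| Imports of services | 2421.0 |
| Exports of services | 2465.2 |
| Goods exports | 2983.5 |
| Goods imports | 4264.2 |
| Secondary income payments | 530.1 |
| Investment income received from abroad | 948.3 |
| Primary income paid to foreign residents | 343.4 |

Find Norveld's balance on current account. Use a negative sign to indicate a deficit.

-1082.6

Goods balance = 2983.5 - 4264.2 = -1280.7
Services balance = 2465.2 - 2421.0 = 44.2
Trade balance (goods + services) = -1280.7 + 44.2 = -1236.5
Net primary income = 948.3 - 343.4 = 604.9
Net secondary income = 79.1 - 530.1 = -451.0
Current account = -1236.5 + 604.9 + (-451.0) = -1082.6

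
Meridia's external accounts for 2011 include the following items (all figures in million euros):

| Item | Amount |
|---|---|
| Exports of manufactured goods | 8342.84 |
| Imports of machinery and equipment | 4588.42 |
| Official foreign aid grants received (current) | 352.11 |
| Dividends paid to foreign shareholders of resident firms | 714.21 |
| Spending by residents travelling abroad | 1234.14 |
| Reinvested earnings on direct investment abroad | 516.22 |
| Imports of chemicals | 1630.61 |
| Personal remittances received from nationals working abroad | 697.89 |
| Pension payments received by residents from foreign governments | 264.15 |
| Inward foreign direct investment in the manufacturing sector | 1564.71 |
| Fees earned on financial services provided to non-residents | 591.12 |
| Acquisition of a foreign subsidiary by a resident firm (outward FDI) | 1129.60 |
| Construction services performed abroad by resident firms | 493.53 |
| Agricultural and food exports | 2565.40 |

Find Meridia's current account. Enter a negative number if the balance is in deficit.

5655.88

Goods: -1630.61 + 8342.84 + 2565.40 - 4588.42 = 4689.21
Services: 591.12 - 1234.14 + 493.53 = -149.49
Primary income: 516.22 - 714.21 = -197.99
Secondary income: 697.89 + 264.15 + 352.11 = 1314.15
Current account = 4689.21 + (-149.49) + (-197.99) + 1314.15 = 5655.88
(Excluded from the current account — financial account: inward foreign direct investment in the manufacturing sector 1564.71, acquisition of a foreign subsidiary by a resident firm (outward FDI) 1129.60.)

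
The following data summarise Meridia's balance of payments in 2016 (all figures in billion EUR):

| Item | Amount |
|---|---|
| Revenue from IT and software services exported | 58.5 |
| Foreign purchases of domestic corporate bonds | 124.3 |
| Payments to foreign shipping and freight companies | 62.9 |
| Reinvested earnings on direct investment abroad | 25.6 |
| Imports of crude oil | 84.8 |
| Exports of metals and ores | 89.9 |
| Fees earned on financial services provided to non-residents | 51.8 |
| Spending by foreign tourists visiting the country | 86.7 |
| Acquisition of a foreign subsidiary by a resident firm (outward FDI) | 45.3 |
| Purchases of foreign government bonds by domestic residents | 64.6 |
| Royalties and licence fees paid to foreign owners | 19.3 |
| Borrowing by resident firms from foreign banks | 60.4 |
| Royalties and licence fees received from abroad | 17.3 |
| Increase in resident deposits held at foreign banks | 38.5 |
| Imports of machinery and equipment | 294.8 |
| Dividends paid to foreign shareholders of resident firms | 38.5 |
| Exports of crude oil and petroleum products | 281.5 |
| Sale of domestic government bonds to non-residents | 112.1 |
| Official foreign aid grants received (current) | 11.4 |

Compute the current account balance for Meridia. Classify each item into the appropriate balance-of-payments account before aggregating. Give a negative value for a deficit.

122.4

Goods: 89.9 - 84.8 + 281.5 - 294.8 = -8.2
Services: -62.9 + 58.5 + 17.3 - 19.3 + 86.7 + 51.8 = 132.1
Primary income: 25.6 - 38.5 = -12.9
Secondary income: 11.4
Current account = (-8.2) + 132.1 + (-12.9) + 11.4 = 122.4
(Excluded from the current account — financial account: foreign purchases of domestic corporate bonds 124.3, acquisition of a foreign subsidiary by a resident firm (outward FDI) 45.3, purchases of foreign government bonds by domestic residents 64.6, borrowing by resident firms from foreign banks 60.4, increase in resident deposits held at foreign banks 38.5, sale of domestic government bonds to non-residents 112.1.)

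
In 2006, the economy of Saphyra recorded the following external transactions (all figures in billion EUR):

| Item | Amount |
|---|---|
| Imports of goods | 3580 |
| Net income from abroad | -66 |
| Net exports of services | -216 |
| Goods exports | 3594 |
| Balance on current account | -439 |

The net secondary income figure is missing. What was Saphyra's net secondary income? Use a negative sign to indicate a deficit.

Current account = goods balance + services balance + net primary income + net secondary income
Sum of the known components = -268
Net secondary income = CA - (known components) = -439 - (-268) = -171

-171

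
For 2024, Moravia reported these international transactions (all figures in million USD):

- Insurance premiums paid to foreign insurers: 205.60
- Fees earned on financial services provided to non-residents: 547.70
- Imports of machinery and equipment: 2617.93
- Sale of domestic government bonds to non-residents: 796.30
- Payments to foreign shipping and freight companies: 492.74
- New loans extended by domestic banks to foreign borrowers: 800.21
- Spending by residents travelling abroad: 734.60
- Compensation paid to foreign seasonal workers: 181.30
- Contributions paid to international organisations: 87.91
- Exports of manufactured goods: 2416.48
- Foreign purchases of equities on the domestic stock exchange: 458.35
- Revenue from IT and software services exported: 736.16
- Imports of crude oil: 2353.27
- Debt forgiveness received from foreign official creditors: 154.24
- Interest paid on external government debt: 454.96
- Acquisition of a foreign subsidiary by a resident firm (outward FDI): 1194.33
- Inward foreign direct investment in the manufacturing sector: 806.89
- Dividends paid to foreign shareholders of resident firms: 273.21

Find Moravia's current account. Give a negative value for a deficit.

-3701.18

Goods: -2617.93 + 2416.48 - 2353.27 = -2554.72
Services: 736.16 - 492.74 + 547.70 - 734.60 - 205.60 = -149.08
Primary income: -273.21 - 454.96 - 181.30 = -909.47
Secondary income: -87.91
Current account = (-2554.72) + (-149.08) + (-909.47) + (-87.91) = -3701.18
(Excluded from the current account — financial account: sale of domestic government bonds to non-residents 796.30, new loans extended by domestic banks to foreign borrowers 800.21, foreign purchases of equities on the domestic stock exchange 458.35, acquisition of a foreign subsidiary by a resident firm (outward FDI) 1194.33, inward foreign direct investment in the manufacturing sector 806.89; capital account: debt forgiveness received from foreign official creditors 154.24.)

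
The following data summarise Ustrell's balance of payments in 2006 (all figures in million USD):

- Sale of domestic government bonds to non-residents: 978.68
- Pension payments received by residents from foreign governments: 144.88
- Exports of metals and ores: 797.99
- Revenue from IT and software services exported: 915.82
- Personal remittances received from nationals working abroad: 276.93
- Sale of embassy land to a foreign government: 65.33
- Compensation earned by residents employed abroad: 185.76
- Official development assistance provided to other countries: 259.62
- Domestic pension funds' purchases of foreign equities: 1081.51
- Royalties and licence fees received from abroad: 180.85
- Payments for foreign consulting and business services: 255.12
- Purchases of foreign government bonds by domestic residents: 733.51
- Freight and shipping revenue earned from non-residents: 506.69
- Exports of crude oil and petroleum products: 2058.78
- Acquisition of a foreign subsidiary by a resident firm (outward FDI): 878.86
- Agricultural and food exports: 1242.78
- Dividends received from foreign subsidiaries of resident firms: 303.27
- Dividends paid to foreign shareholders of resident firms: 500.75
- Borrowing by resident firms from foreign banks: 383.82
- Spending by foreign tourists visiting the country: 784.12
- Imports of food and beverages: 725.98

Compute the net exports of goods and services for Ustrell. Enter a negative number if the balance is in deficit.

5505.93

Goods: 2058.78 - 725.98 + 797.99 + 1242.78 = 3373.57
Services: 506.69 + 915.82 - 255.12 + 784.12 + 180.85 = 2132.36
Trade balance = 3373.57 + 2132.36 = 5505.93
(Excluded from the trade balance — financial account: sale of domestic government bonds to non-residents 978.68, domestic pension funds' purchases of foreign equities 1081.51, purchases of foreign government bonds by domestic residents 733.51, acquisition of a foreign subsidiary by a resident firm (outward FDI) 878.86, borrowing by resident firms from foreign banks 383.82; secondary income: pension payments received by residents from foreign governments 144.88, personal remittances received from nationals working abroad 276.93, official development assistance provided to other countries 259.62; capital account: sale of embassy land to a foreign government 65.33; primary income: compensation earned by residents employed abroad 185.76, dividends received from foreign subsidiaries of resident firms 303.27, dividends paid to foreign shareholders of resident firms 500.75.)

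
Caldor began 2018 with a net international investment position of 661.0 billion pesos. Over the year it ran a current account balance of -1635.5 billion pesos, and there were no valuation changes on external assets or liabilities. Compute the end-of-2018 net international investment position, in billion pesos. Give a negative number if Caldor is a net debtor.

-974.5

With no valuation effects, change in NIIP = current account = -1635.5
End-of-year NIIP = 661.0 + (-1635.5) = -974.5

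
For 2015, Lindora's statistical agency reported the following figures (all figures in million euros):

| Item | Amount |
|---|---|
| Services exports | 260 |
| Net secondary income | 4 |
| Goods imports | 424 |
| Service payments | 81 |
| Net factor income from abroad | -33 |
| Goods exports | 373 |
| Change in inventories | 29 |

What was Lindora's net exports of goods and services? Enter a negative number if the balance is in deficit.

Goods balance = 373 - 424 = -51
Services balance = 260 - 81 = 179
Trade balance (goods + services) = -51 + 179 = 128

128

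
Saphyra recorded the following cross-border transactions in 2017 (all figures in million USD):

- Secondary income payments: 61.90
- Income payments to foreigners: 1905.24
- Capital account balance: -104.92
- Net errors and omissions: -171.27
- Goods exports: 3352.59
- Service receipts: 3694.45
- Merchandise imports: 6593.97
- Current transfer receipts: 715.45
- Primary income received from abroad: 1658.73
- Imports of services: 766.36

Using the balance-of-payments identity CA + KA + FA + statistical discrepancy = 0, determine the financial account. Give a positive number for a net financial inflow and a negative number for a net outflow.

Goods balance = 3352.59 - 6593.97 = -3241.38
Services balance = 3694.45 - 766.36 = 2928.09
Trade balance (goods + services) = -3241.38 + 2928.09 = -313.29
Net primary income = 1658.73 - 1905.24 = -246.51
Net secondary income = 715.45 - 61.90 = 653.55
Current account = -313.29 + (-246.51) + 653.55 = 93.75
Financial account = -(93.75 + (-104.92) + (-171.27)) = 182.44

182.44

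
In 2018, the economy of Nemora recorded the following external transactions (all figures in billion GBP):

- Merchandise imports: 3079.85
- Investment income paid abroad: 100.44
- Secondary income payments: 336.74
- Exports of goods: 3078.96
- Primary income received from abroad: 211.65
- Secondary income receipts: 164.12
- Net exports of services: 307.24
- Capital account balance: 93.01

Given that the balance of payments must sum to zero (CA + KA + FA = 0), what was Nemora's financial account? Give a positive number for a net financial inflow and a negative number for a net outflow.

-337.95

Goods balance = 3078.96 - 3079.85 = -0.89
Services balance = 307.24
Trade balance (goods + services) = -0.89 + 307.24 = 306.35
Net primary income = 211.65 - 100.44 = 111.21
Net secondary income = 164.12 - 336.74 = -172.62
Current account = 306.35 + 111.21 + (-172.62) = 244.94
Financial account = -(244.94 + 93.01) = -337.95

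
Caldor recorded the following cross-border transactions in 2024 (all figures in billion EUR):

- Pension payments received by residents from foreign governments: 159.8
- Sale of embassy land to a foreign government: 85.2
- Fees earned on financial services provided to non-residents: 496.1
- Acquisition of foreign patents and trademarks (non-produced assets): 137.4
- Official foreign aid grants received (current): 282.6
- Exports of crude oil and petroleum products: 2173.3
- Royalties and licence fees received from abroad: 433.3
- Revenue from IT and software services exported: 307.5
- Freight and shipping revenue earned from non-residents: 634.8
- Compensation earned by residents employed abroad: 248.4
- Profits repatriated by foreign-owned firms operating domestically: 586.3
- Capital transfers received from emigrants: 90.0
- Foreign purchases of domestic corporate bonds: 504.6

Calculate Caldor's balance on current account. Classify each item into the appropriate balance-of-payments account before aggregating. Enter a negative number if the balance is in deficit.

4149.5

Goods: 2173.3
Services: 634.8 + 307.5 + 496.1 + 433.3 = 1871.7
Primary income: -586.3 + 248.4 = -337.9
Secondary income: 282.6 + 159.8 = 442.4
Current account = 2173.3 + 1871.7 + (-337.9) + 442.4 = 4149.5
(Excluded from the current account — capital account: sale of embassy land to a foreign government 85.2, acquisition of foreign patents and trademarks (non-produced assets) 137.4, capital transfers received from emigrants 90.0; financial account: foreign purchases of domestic corporate bonds 504.6.)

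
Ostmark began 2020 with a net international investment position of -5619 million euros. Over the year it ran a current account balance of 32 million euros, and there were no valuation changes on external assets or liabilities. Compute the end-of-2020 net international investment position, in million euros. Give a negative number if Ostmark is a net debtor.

-5587

With no valuation effects, change in NIIP = current account = 32
End-of-year NIIP = -5619 + 32 = -5587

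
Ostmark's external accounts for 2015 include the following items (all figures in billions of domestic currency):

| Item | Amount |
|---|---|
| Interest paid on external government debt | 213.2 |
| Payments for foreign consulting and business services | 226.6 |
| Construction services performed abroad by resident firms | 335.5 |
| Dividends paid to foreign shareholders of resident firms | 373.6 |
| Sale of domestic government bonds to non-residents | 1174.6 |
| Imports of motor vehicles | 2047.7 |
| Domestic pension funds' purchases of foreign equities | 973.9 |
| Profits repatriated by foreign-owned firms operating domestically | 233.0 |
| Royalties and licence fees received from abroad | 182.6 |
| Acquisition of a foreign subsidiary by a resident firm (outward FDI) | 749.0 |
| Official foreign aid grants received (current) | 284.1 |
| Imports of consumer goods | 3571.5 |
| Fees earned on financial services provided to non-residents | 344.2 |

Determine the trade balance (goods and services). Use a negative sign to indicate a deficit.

Goods: -2047.7 - 3571.5 = -5619.2
Services: -226.6 + 182.6 + 335.5 + 344.2 = 635.7
Trade balance = -5619.2 + 635.7 = -4983.5
(Excluded from the trade balance — primary income: interest paid on external government debt 213.2, dividends paid to foreign shareholders of resident firms 373.6, profits repatriated by foreign-owned firms operating domestically 233.0; financial account: sale of domestic government bonds to non-residents 1174.6, domestic pension funds' purchases of foreign equities 973.9, acquisition of a foreign subsidiary by a resident firm (outward FDI) 749.0; secondary income: official foreign aid grants received (current) 284.1.)

-4983.5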